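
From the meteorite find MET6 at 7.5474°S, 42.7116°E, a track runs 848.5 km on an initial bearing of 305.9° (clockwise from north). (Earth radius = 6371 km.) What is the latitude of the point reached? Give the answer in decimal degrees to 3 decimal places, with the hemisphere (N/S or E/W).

3.038°S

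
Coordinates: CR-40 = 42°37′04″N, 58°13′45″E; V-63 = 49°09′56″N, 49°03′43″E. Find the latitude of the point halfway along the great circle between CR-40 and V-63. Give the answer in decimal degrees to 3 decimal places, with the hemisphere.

45.983°N

CR-40: φ = +42.61778°, λ = +58.22917°
V-63: φ = +49.16556°, λ = +49.06194°
Bx = cos φ₂ cos Δλ = 0.645524,  By = cos φ₂ sin Δλ = -0.104173
φₘ = atan2(sin φ₁ + sin φ₂, √((cos φ₁ + Bx)² + By²)) = 45.98307°
λₘ = λ₁ + atan2(By, cos φ₁ + Bx) = 53.91662°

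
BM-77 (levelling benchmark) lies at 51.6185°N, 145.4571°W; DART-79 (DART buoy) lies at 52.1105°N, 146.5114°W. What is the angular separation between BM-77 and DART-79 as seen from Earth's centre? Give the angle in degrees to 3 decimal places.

0.816°

Δφ = 0.4920°,  Δλ = -1.0543°
a = sin²(Δφ/2) + cos φ₁ cos φ₂ sin²(Δλ/2) = 0.000051
c = 2·arcsin(√a) = 0.014243 rad = 0.8160°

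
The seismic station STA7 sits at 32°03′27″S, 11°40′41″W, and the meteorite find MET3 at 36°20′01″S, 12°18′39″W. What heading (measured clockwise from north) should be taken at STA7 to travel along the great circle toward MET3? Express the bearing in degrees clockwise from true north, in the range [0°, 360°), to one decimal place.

186.8°

STA7: φ = -32.05750°, λ = -11.67806°
MET3: φ = -36.33361°, λ = -12.31083°
Δλ = -0.6328°
y = sin Δλ · cos φ₂ = -0.008897
x = cos φ₁ sin φ₂ − sin φ₁ cos φ₂ cos Δλ = -0.074589
θ = atan2(y, x) = -173.1981° → 186.8019° (mod 360°)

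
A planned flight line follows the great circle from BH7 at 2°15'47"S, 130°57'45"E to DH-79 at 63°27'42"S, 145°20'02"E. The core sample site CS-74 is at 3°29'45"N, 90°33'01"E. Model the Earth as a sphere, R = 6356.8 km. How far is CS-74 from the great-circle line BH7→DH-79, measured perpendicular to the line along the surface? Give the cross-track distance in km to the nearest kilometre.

BH7: φ = -2.26306°, λ = +130.96250°
DH-79: φ = -63.46167°, λ = +145.33389°
CS-74: φ = +3.49583°, λ = +90.55028°
δ₁₃ = central angle BH7→CS-74 = 0.712113 rad  (haversine)
θ₁₃ = bearing BH7→CS-74 = 278.000°,  θ₁₂ = bearing BH7→DH-79 = 172.792°
dₓₜ = R·arcsin(sin δ₁₃ · sin(θ₁₃ − θ₁₂)) = 6356.8·arcsin(0.65343·sin(105.208°)) = 4337.016 km
|dₓₜ| = 4337.016 km

4337 km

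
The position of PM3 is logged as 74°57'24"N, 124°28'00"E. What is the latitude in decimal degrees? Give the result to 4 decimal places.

74° + 57′/60 + 24″/3600 = 74 + 0.95000 + 0.00667 = 74.9567°

74.9567°N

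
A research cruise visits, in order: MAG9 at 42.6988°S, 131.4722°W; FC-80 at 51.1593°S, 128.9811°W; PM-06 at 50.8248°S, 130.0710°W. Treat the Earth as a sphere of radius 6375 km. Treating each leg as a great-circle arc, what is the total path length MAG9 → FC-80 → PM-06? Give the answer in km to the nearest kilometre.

MAG9→FC-80: c = 0.150595 rad, d = 960.04 km
FC-80→PM-06: c = 0.013321 rad, d = 84.92 km
Total = 960.04 + 84.92 = 1044.96 km

1045 km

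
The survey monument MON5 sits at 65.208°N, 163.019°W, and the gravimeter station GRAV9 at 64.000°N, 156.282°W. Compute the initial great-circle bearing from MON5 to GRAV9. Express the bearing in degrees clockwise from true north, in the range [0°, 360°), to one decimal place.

Δλ = 6.7370°
y = sin Δλ · cos φ₂ = 0.051426
x = cos φ₁ sin φ₂ − sin φ₁ cos φ₂ cos Δλ = -0.018334
θ = atan2(y, x) = 109.6218° → 109.6218° (mod 360°)

109.6°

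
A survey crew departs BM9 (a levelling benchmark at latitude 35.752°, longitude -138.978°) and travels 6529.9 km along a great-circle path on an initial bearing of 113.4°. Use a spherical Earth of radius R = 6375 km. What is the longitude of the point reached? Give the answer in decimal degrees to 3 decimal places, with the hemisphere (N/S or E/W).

δ = d/R = 6529.9/6375 = 1.024298 rad
φ₂ = arcsin(sin φ₁ cos δ + cos φ₁ sin δ cos θ)
   = arcsin(0.58428·0.51970 + 0.81155·0.85435·-0.39715) = 1.62088°
λ₂ = λ₁ + atan2(sin θ sin δ cos φ₁, cos δ − sin φ₁ sin φ₂) = -87.31304°

87.313°W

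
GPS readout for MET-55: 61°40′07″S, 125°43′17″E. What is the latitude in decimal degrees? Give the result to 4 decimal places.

61° + 40′/60 + 7″/3600 = 61 + 0.66667 + 0.00194 = 61.6686°

61.6686°S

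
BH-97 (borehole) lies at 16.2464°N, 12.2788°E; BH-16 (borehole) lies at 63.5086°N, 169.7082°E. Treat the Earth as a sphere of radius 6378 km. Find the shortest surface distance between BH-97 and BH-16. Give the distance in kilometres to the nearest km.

10947 km

Δφ = 47.2622°,  Δλ = 157.4294°
a = sin²(Δφ/2) + cos φ₁ cos φ₂ sin²(Δλ/2) = 0.572528
c = 2·arcsin(√a) = 1.716367 rad = 98.3406°
d = R·c = 6378 × 1.716367 = 10947.0 km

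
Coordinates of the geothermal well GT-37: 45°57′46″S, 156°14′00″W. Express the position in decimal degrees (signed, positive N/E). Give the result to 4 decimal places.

lat: 45.9628° S → -45.9628°
lon: 156.2333° W → -156.2333°

-45.9628°, -156.2333°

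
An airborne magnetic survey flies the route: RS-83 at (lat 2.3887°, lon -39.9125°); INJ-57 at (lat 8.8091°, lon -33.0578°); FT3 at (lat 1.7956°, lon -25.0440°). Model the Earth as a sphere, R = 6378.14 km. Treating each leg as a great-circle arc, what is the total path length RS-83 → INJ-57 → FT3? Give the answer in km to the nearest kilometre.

2225 km

RS-83→INJ-57: c = 0.163457 rad, d = 1042.55 km
INJ-57→FT3: c = 0.185350 rad, d = 1182.19 km
Total = 1042.55 + 1182.19 = 2224.74 km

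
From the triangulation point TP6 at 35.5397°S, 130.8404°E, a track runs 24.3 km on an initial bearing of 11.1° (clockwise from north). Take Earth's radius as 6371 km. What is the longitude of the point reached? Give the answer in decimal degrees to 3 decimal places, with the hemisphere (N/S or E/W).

δ = d/R = 24.3/6371 = 0.003814 rad
φ₂ = arcsin(sin φ₁ cos δ + cos φ₁ sin δ cos θ)
   = arcsin(-0.58127·0.99999 + 0.81371·0.00381·0.98129) = -35.32524°
λ₂ = λ₁ + atan2(sin θ sin δ cos φ₁, cos δ − sin φ₁ sin φ₂) = 130.89197°

130.892°E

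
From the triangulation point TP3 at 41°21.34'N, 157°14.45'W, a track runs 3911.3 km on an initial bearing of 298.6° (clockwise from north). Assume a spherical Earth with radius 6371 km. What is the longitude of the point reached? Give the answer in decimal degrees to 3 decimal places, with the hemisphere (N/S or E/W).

153.218°E

TP3: φ = +41.35567°, λ = -157.24083°
δ = d/R = 3911.3/6371 = 0.613922 rad
φ₂ = arcsin(sin φ₁ cos δ + cos φ₁ sin δ cos θ)
   = arcsin(0.66073·0.81739 + 0.75062·0.57608·0.47869) = 48.33745°
λ₂ = λ₁ + atan2(sin θ sin δ cos φ₁, cos δ − sin φ₁ sin φ₂) = 153.21764°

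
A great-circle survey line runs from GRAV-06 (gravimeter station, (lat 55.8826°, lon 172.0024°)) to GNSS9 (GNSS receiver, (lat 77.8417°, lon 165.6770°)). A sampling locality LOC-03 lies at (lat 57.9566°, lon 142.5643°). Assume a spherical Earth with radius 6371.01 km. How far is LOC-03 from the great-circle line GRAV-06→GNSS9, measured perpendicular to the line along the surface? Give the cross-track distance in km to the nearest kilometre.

δ₁₃ = central angle GRAV-06→LOC-03 = 0.280480 rad  (haversine)
θ₁₃ = bearing GRAV-06→LOC-03 = 289.610°,  θ₁₂ = bearing GRAV-06→GNSS9 = 356.459°
dₓₜ = R·arcsin(sin δ₁₃ · sin(θ₁₃ − θ₁₂)) = 6371.01·arcsin(0.27682·sin(-66.850°)) = -1639.631 km
|dₓₜ| = 1639.631 km

1640 km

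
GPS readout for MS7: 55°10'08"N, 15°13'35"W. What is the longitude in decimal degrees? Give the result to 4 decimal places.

15.2264°W

15° + 13′/60 + 35″/3600 = 15 + 0.21667 + 0.00972 = 15.2264°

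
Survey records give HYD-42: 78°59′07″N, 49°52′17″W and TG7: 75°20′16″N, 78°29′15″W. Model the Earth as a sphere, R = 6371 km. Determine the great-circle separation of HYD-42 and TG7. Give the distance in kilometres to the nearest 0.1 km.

803.0 km

HYD-42: φ = +78.98528°, λ = -49.87139°
TG7: φ = +75.33778°, λ = -78.48750°
Δφ = -3.6475°,  Δλ = -28.6161°
a = sin²(Δφ/2) + cos φ₁ cos φ₂ sin²(Δλ/2) = 0.003967
c = 2·arcsin(√a) = 0.126045 rad = 7.2218°
d = R·c = 6371 × 0.126045 = 803.0 km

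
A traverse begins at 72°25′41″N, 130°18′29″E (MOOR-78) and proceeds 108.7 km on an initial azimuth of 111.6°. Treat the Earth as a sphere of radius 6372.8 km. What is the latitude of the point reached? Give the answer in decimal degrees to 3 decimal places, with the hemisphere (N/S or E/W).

MOOR-78: φ = +72.42806°, λ = +130.30806°
δ = d/R = 108.7/6372.8 = 0.017057 rad
φ₂ = arcsin(sin φ₁ cos δ + cos φ₁ sin δ cos θ)
   = arcsin(0.95334·0.99985 + 0.30190·0.01706·-0.36812) = 72.04601°
λ₂ = λ₁ + atan2(sin θ sin δ cos φ₁, cos δ − sin φ₁ sin φ₂) = 133.25698°

72.046°N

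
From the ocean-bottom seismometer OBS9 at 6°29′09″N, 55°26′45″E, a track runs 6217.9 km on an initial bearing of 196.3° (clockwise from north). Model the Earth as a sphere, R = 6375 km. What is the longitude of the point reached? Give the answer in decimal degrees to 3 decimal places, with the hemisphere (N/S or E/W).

OBS9: φ = +6.48583°, λ = +55.44583°
δ = d/R = 6217.9/6375 = 0.975357 rad
φ₂ = arcsin(sin φ₁ cos δ + cos φ₁ sin δ cos θ)
   = arcsin(0.11296·0.56087 + 0.99360·0.82790·-0.95981) = -46.56745°
λ₂ = λ₁ + atan2(sin θ sin δ cos φ₁, cos δ − sin φ₁ sin φ₂) = 35.69169°

35.692°E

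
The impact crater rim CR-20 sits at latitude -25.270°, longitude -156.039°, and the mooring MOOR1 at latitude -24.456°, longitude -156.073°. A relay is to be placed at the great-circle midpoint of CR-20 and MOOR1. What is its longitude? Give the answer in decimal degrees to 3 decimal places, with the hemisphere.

Bx = cos φ₂ cos Δλ = 0.910279,  By = cos φ₂ sin Δλ = -0.000540
φₘ = atan2(sin φ₁ + sin φ₂, √((cos φ₁ + Bx)² + By²)) = -24.86300°
λₘ = λ₁ + atan2(By, cos φ₁ + Bx) = -156.05606°

156.056°W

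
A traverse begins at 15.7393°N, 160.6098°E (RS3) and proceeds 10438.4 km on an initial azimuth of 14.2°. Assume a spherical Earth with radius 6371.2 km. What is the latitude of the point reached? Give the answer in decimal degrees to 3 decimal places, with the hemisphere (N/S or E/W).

δ = d/R = 10438.4/6371.2 = 1.638373 rad
φ₂ = arcsin(sin φ₁ cos δ + cos φ₁ sin δ cos θ)
   = arcsin(0.27126·-0.06752 + 0.96251·0.99772·0.96945) = 65.87421°
λ₂ = λ₁ + atan2(sin θ sin δ cos φ₁, cos δ − sin φ₁ sin φ₂) = -56.17302°

65.874°N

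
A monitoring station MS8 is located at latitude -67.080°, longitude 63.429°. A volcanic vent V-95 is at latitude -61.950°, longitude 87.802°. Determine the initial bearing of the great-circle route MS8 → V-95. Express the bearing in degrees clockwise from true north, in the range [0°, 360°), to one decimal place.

75.3°

Δλ = 24.3730°
y = sin Δλ · cos φ₂ = 0.194057
x = cos φ₁ sin φ₂ − sin φ₁ cos φ₂ cos Δλ = 0.050816
θ = atan2(y, x) = 75.3260° → 75.3260° (mod 360°)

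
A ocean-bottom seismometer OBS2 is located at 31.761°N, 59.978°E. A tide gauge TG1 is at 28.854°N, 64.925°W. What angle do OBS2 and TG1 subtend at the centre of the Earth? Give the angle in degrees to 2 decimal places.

Δφ = -2.9070°,  Δλ = -124.9030°
a = sin²(Δφ/2) + cos φ₁ cos φ₂ sin²(Δλ/2) = 0.586044
c = 2·arcsin(√a) = 1.743744 rad = 99.9092°

99.91°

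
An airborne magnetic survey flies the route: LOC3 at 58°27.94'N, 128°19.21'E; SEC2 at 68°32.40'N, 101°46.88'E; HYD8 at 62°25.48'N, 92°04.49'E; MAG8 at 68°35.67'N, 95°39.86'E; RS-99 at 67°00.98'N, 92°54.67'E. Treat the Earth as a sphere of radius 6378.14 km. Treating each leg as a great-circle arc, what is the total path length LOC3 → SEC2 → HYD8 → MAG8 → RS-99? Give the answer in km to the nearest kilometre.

3436 km

LOC3: φ = +58.46567°, λ = +128.32017°
SEC2: φ = +68.54000°, λ = +101.78133°
HYD8: φ = +62.42467°, λ = +92.07483°
MAG8: φ = +68.59450°, λ = +95.66433°
RS-99: φ = +67.01633°, λ = +92.91117°
LOC3→SEC2: c = 0.267555 rad, d = 1706.51 km
SEC2→HYD8: c = 0.127483 rad, d = 813.11 km
HYD8→MAG8: c = 0.110725 rad, d = 706.22 km
MAG8→RS-99: c = 0.032981 rad, d = 210.35 km
Total = 1706.51 + 813.11 + 706.22 + 210.35 = 3436.19 km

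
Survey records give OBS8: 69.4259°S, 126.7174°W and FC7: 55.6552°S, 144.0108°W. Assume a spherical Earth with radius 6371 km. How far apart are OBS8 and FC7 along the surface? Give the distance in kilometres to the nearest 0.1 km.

Δφ = 13.7707°,  Δλ = -17.2934°
a = sin²(Δφ/2) + cos φ₁ cos φ₂ sin²(Δλ/2) = 0.018853
c = 2·arcsin(√a) = 0.275484 rad = 15.7840°
d = R·c = 6371 × 0.275484 = 1755.1 km

1755.1 km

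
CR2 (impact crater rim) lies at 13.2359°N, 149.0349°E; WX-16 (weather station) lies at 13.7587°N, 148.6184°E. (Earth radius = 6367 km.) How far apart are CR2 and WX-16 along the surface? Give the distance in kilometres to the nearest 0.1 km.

73.5 km

Δφ = 0.5228°,  Δλ = -0.4165°
a = sin²(Δφ/2) + cos φ₁ cos φ₂ sin²(Δλ/2) = 0.000033
c = 2·arcsin(√a) = 0.011542 rad = 0.6613°
d = R·c = 6367 × 0.011542 = 73.5 km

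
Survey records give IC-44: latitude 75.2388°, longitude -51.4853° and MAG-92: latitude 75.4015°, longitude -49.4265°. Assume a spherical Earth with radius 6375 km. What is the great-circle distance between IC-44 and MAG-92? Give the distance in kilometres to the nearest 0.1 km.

60.8 km

Δφ = 0.1627°,  Δλ = 2.0588°
a = sin²(Δφ/2) + cos φ₁ cos φ₂ sin²(Δλ/2) = 0.000023
c = 2·arcsin(√a) = 0.009538 rad = 0.5465°
d = R·c = 6375 × 0.009538 = 60.8 km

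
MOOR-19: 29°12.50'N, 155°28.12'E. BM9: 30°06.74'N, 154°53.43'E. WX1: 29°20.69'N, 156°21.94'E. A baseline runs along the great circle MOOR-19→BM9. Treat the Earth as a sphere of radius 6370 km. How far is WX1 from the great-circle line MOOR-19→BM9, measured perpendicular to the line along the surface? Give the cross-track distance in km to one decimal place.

83.6 km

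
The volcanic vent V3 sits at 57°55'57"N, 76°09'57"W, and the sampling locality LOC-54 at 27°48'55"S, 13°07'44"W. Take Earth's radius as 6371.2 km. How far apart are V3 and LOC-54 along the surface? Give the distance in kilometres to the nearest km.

11177 km

V3: φ = +57.93250°, λ = -76.16583°
LOC-54: φ = -27.81528°, λ = -13.12889°
Δφ = -85.7478°,  Δλ = 63.0369°
a = sin²(Δφ/2) + cos φ₁ cos φ₂ sin²(Δλ/2) = 0.591257
c = 2·arcsin(√a) = 1.754340 rad = 100.5163°
d = R·c = 6371.2 × 1.754340 = 11177.2 km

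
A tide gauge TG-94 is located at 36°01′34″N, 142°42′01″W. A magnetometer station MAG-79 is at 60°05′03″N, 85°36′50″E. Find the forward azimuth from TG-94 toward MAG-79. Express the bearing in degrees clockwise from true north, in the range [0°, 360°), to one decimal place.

TG-94: φ = +36.02611°, λ = -142.70028°
MAG-79: φ = +60.08417°, λ = +85.61389°
Δλ = -131.6858°
y = sin Δλ · cos φ₂ = -0.372451
x = cos φ₁ sin φ₂ − sin φ₁ cos φ₂ cos Δλ = 0.896067
θ = atan2(y, x) = -22.5702° → 337.4298° (mod 360°)

337.4°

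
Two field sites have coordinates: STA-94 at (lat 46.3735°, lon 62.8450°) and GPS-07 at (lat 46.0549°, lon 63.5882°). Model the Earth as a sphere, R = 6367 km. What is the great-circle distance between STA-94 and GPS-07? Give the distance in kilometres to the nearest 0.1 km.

Δφ = -0.3186°,  Δλ = 0.7432°
a = sin²(Δφ/2) + cos φ₁ cos φ₂ sin²(Δλ/2) = 0.000028
c = 2·arcsin(√a) = 0.010558 rad = 0.6050°
d = R·c = 6367 × 0.010558 = 67.2 km

67.2 km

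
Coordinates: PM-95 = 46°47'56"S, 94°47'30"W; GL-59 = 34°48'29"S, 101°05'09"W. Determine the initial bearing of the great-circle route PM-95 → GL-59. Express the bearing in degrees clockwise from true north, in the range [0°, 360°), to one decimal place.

336.2°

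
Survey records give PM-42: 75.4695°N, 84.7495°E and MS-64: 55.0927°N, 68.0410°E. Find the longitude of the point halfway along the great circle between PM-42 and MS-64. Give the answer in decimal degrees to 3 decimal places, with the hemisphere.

Bx = cos φ₂ cos Δλ = 0.548090,  By = cos φ₂ sin Δλ = -0.164523
φₘ = atan2(sin φ₁ + sin φ₂, √((cos φ₁ + Bx)² + By²)) = 65.47699°
λₘ = λ₁ + atan2(By, cos φ₁ + Bx) = 73.11404°

73.114°E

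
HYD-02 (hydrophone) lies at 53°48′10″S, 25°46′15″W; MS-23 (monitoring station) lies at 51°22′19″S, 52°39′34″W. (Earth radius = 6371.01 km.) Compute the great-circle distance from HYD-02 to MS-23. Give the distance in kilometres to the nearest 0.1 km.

HYD-02: φ = -53.80278°, λ = -25.77083°
MS-23: φ = -51.37194°, λ = -52.65944°
Δφ = 2.4308°,  Δλ = -26.8886°
a = sin²(Δφ/2) + cos φ₁ cos φ₂ sin²(Δλ/2) = 0.020379
c = 2·arcsin(√a) = 0.286487 rad = 16.4145°
d = R·c = 6371.01 × 0.286487 = 1825.2 km

1825.2 km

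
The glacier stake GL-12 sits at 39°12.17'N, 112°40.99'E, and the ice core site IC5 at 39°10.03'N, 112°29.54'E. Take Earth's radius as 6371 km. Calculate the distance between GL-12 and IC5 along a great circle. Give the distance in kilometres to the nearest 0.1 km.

16.9 km

GL-12: φ = +39.20283°, λ = +112.68317°
IC5: φ = +39.16717°, λ = +112.49233°
Δφ = -0.0357°,  Δλ = -0.1908°
a = sin²(Δφ/2) + cos φ₁ cos φ₂ sin²(Δλ/2) = 0.000002
c = 2·arcsin(√a) = 0.002656 rad = 0.1522°
d = R·c = 6371 × 0.002656 = 16.9 km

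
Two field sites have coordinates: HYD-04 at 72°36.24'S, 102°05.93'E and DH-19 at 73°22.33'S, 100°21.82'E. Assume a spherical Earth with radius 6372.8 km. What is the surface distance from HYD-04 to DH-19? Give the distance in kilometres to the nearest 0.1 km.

102.4 km

HYD-04: φ = -72.60400°, λ = +102.09883°
DH-19: φ = -73.37217°, λ = +100.36367°
Δφ = -0.7682°,  Δλ = -1.7352°
a = sin²(Δφ/2) + cos φ₁ cos φ₂ sin²(Δλ/2) = 0.000065
c = 2·arcsin(√a) = 0.016069 rad = 0.9207°
d = R·c = 6372.8 × 0.016069 = 102.4 km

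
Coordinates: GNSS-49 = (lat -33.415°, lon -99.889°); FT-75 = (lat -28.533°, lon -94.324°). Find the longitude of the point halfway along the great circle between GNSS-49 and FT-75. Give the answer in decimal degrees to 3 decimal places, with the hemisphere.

97.035°W

Bx = cos φ₂ cos Δλ = 0.874401,  By = cos φ₂ sin Δλ = 0.085197
φₘ = atan2(sin φ₁ + sin φ₂, √((cos φ₁ + Bx)² + By²)) = -31.00381°
λₘ = λ₁ + atan2(By, cos φ₁ + Bx) = -97.03525°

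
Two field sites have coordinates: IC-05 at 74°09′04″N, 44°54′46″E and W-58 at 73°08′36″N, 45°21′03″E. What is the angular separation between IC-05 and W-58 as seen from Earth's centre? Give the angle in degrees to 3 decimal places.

IC-05: φ = +74.15111°, λ = +44.91278°
W-58: φ = +73.14333°, λ = +45.35083°
Δφ = -1.0078°,  Δλ = 0.4381°
a = sin²(Δφ/2) + cos φ₁ cos φ₂ sin²(Δλ/2) = 0.000078
c = 2·arcsin(√a) = 0.017720 rad = 1.0153°

1.015°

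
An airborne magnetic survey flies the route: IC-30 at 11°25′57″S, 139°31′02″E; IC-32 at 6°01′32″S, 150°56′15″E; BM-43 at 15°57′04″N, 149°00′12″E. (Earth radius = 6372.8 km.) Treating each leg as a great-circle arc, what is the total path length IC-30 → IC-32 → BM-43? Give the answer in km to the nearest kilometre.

IC-30: φ = -11.43250°, λ = +139.51722°
IC-32: φ = -6.02556°, λ = +150.93750°
BM-43: φ = +15.95111°, λ = +149.00333°
IC-30→IC-32: c = 0.218371 rad, d = 1391.63 km
IC-32→BM-43: c = 0.385018 rad, d = 2453.64 km
Total = 1391.63 + 2453.64 = 3845.28 km

3845 km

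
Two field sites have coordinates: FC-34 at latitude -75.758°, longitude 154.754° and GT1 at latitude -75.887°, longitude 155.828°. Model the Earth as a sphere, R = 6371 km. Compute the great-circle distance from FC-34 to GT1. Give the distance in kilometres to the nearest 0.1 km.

32.6 km

Δφ = -0.1290°,  Δλ = 1.0740°
a = sin²(Δφ/2) + cos φ₁ cos φ₂ sin²(Δλ/2) = 0.000007
c = 2·arcsin(√a) = 0.005113 rad = 0.2930°
d = R·c = 6371 × 0.005113 = 32.6 km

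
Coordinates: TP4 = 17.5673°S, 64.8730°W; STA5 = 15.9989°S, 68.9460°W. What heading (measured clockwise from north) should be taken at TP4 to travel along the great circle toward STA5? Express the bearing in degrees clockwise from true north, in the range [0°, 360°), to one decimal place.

291.3°

Δλ = -4.0730°
y = sin Δλ · cos φ₂ = -0.068276
x = cos φ₁ sin φ₂ − sin φ₁ cos φ₂ cos Δλ = 0.026638
θ = atan2(y, x) = -68.6871° → 291.3129° (mod 360°)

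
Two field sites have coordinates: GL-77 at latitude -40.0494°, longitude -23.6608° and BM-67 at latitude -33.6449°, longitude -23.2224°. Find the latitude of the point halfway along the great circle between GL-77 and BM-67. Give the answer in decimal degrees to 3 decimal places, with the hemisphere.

Bx = cos φ₂ cos Δλ = 0.832463,  By = cos φ₂ sin Δλ = 0.006370
φₘ = atan2(sin φ₁ + sin φ₂, √((cos φ₁ + Bx)² + By²)) = -36.84735°
λₘ = λ₁ + atan2(By, cos φ₁ + Bx) = -23.43241°

36.847°S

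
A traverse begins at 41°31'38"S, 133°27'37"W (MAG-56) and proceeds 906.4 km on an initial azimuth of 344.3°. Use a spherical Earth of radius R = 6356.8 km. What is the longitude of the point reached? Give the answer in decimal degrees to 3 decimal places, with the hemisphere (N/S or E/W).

136.107°W

MAG-56: φ = -41.52722°, λ = -133.46028°
δ = d/R = 906.4/6356.8 = 0.142587 rad
φ₂ = arcsin(sin φ₁ cos δ + cos φ₁ sin δ cos θ)
   = arcsin(-0.66298·0.98985 + 0.74864·0.14210·0.96269) = -33.63025°
λ₂ = λ₁ + atan2(sin θ sin δ cos φ₁, cos δ − sin φ₁ sin φ₂) = -136.10733°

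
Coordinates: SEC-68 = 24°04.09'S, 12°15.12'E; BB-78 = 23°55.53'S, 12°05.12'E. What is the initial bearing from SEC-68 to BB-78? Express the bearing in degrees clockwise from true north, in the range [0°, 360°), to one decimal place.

313.1°

SEC-68: φ = -24.06817°, λ = +12.25200°
BB-78: φ = -23.92550°, λ = +12.08533°
Δλ = -0.1667°
y = sin Δλ · cos φ₂ = -0.002659
x = cos φ₁ sin φ₂ − sin φ₁ cos φ₂ cos Δλ = 0.002488
θ = atan2(y, x) = -46.8972° → 313.1028° (mod 360°)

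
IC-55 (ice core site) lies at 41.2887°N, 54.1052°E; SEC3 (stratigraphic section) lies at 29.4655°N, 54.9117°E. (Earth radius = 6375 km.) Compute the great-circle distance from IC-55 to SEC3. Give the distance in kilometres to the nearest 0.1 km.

Δφ = -11.8232°,  Δλ = 0.8065°
a = sin²(Δφ/2) + cos φ₁ cos φ₂ sin²(Δλ/2) = 0.010640
c = 2·arcsin(√a) = 0.206670 rad = 11.8413°
d = R·c = 6375 × 0.206670 = 1317.5 km

1317.5 km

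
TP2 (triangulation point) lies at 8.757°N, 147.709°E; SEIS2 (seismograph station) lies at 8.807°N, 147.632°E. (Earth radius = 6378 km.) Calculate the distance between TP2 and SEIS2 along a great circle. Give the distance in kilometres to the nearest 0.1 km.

10.1 km

Δφ = 0.0500°,  Δλ = -0.0770°
a = sin²(Δφ/2) + cos φ₁ cos φ₂ sin²(Δλ/2) = 0.000001
c = 2·arcsin(√a) = 0.001589 rad = 0.0911°
d = R·c = 6378 × 0.001589 = 10.1 km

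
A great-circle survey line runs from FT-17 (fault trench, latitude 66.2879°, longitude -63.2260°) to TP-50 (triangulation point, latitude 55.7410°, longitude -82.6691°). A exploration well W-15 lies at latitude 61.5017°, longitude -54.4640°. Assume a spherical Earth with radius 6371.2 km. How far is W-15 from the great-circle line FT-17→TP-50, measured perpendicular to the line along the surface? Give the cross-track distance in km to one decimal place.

δ₁₃ = central angle FT-17→W-15 = 0.107068 rad  (haversine)
θ₁₃ = bearing FT-17→W-15 = 137.146°,  θ₁₂ = bearing FT-17→TP-50 = 230.650°
dₓₜ = R·arcsin(sin δ₁₃ · sin(θ₁₃ − θ₁₂)) = 6371.2·arcsin(0.10686·sin(-93.504°)) = -680.869 km
|dₓₜ| = 680.869 km

680.9 km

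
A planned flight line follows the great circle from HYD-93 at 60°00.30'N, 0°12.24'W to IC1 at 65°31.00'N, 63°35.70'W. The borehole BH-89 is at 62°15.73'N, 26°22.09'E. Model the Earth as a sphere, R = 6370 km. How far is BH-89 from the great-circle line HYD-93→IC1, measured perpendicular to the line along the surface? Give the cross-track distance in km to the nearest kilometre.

HYD-93: φ = +60.00500°, λ = -0.20400°
IC1: φ = +65.51667°, λ = -63.59500°
BH-89: φ = +62.26217°, λ = +26.36817°
δ₁₃ = central angle HYD-93→BH-89 = 0.225660 rad  (haversine)
θ₁₃ = bearing HYD-93→BH-89 = 68.511°,  θ₁₂ = bearing HYD-93→IC1 = 308.450°
dₓₜ = R·arcsin(sin δ₁₃ · sin(θ₁₃ − θ₁₂)) = 6370·arcsin(0.22375·sin(-239.939°)) = 1241.412 km
|dₓₜ| = 1241.412 km

1241 km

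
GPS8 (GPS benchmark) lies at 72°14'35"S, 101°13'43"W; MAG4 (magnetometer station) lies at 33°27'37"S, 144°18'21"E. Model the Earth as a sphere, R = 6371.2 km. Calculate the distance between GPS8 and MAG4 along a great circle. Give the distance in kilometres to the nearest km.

7248 km

GPS8: φ = -72.24306°, λ = -101.22861°
MAG4: φ = -33.46028°, λ = +144.30583°
Δφ = 38.7828°,  Δλ = -114.4656°
a = sin²(Δφ/2) + cos φ₁ cos φ₂ sin²(Δλ/2) = 0.290141
c = 2·arcsin(√a) = 1.137662 rad = 65.1832°
d = R·c = 6371.2 × 1.137662 = 7248.3 km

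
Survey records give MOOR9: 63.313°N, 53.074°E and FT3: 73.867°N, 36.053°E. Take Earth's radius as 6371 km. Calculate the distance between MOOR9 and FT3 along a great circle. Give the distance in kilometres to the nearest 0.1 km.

Δφ = 10.5540°,  Δλ = -17.0210°
a = sin²(Δφ/2) + cos φ₁ cos φ₂ sin²(Δλ/2) = 0.011192
c = 2·arcsin(√a) = 0.211979 rad = 12.1455°
d = R·c = 6371 × 0.211979 = 1350.5 km

1350.5 km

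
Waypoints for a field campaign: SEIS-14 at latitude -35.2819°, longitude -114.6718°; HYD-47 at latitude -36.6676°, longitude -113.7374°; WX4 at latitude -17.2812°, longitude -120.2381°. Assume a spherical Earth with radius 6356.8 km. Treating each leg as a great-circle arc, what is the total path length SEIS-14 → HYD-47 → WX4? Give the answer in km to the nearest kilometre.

SEIS-14→HYD-47: c = 0.027551 rad, d = 175.14 km
HYD-47→WX4: c = 0.352892 rad, d = 2243.26 km
Total = 175.14 + 2243.26 = 2418.40 km

2418 km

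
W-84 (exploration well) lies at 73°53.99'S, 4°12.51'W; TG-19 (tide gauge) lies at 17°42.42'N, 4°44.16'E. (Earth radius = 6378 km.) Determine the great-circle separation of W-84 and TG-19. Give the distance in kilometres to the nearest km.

W-84: φ = -73.89983°, λ = -4.20850°
TG-19: φ = +17.70700°, λ = +4.73600°
Δφ = 91.6068°,  Δλ = 8.9445°
a = sin²(Δφ/2) + cos φ₁ cos φ₂ sin²(Δλ/2) = 0.515627
c = 2·arcsin(√a) = 1.602055 rad = 91.7910°
d = R·c = 6378 × 1.602055 = 10217.9 km

10218 km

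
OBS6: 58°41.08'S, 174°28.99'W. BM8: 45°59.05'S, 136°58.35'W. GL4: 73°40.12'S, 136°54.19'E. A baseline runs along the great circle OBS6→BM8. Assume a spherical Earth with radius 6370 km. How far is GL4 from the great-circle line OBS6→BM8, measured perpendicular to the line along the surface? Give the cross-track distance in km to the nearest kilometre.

1835 km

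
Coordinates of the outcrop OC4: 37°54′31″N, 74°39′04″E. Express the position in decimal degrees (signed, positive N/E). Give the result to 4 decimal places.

lat: 37.9086° N → +37.9086°
lon: 74.6511° E → +74.6511°

+37.9086°, +74.6511°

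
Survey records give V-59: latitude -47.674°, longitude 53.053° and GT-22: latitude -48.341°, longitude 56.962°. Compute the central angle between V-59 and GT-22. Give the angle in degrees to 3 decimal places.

2.699°

Δφ = -0.6670°,  Δλ = 3.9090°
a = sin²(Δφ/2) + cos φ₁ cos φ₂ sin²(Δλ/2) = 0.000554
c = 2·arcsin(√a) = 0.047100 rad = 2.6986°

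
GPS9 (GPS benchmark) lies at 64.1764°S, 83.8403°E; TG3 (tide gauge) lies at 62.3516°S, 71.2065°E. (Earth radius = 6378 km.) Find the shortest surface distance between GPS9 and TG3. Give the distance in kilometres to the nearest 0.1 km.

663.2 km

Δφ = 1.8248°,  Δλ = -12.6338°
a = sin²(Δφ/2) + cos φ₁ cos φ₂ sin²(Δλ/2) = 0.002701
c = 2·arcsin(√a) = 0.103983 rad = 5.9578°
d = R·c = 6378 × 0.103983 = 663.2 km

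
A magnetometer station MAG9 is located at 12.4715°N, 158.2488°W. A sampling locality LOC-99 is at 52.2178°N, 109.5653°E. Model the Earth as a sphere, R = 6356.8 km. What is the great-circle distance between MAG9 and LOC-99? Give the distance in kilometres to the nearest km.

Δφ = 39.7463°,  Δλ = -92.1859°
a = sin²(Δφ/2) + cos φ₁ cos φ₂ sin²(Δλ/2) = 0.426069
c = 2·arcsin(√a) = 1.422391 rad = 81.4970°
d = R·c = 6356.8 × 1.422391 = 9041.9 km

9042 km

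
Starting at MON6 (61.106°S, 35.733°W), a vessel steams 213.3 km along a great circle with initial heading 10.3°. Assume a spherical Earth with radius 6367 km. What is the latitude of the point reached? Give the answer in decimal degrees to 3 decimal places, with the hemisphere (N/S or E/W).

δ = d/R = 213.3/6367 = 0.033501 rad
φ₂ = arcsin(sin φ₁ cos δ + cos φ₁ sin δ cos θ)
   = arcsin(-0.87552·0.99944 + 0.48319·0.03349·0.98389) = -59.21573°
λ₂ = λ₁ + atan2(sin θ sin δ cos φ₁, cos δ − sin φ₁ sin φ₂) = -35.06254°

59.216°S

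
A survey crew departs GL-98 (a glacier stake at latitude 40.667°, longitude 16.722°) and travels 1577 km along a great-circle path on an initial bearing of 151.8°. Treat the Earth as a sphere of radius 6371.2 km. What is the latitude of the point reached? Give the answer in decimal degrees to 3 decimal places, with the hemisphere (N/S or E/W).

δ = d/R = 1577/6371.2 = 0.247520 rad
φ₂ = arcsin(sin φ₁ cos δ + cos φ₁ sin δ cos θ)
   = arcsin(0.65166·0.96952 + 0.75851·0.24500·-0.88130) = 27.90609°
λ₂ = λ₁ + atan2(sin θ sin δ cos φ₁, cos δ − sin φ₁ sin φ₂) = 24.24993°

27.906°N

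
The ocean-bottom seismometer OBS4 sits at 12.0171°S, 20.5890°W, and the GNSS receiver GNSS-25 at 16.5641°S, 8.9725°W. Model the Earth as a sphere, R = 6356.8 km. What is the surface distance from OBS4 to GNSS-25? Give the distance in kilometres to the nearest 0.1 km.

Δφ = -4.5470°,  Δλ = 11.6165°
a = sin²(Δφ/2) + cos φ₁ cos φ₂ sin²(Δλ/2) = 0.011175
c = 2·arcsin(√a) = 0.211819 rad = 12.1363°
d = R·c = 6356.8 × 0.211819 = 1346.5 km

1346.5 km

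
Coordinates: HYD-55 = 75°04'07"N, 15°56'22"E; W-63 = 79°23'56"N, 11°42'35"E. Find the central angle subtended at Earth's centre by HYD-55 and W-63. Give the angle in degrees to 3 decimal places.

4.427°

HYD-55: φ = +75.06861°, λ = +15.93944°
W-63: φ = +79.39889°, λ = +11.70972°
Δφ = 4.3303°,  Δλ = -4.2297°
a = sin²(Δφ/2) + cos φ₁ cos φ₂ sin²(Δλ/2) = 0.001492
c = 2·arcsin(√a) = 0.077269 rad = 4.4272°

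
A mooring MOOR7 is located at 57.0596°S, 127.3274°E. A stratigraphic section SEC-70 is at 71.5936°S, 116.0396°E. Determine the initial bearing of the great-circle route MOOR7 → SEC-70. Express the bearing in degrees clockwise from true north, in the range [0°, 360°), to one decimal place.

193.6°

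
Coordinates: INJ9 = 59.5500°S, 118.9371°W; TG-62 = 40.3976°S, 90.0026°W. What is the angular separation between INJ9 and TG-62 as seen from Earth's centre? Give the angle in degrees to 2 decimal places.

26.30°

Δφ = 19.1524°,  Δλ = 28.9345°
a = sin²(Δφ/2) + cos φ₁ cos φ₂ sin²(Δλ/2) = 0.051764
c = 2·arcsin(√a) = 0.459053 rad = 26.3018°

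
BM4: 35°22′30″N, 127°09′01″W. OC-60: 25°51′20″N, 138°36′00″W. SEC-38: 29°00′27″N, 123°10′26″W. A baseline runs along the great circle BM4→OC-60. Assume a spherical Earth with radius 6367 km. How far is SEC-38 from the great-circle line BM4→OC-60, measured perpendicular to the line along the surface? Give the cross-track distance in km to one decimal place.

782.5 km

BM4: φ = +35.37500°, λ = -127.15028°
OC-60: φ = +25.85556°, λ = -138.60000°
SEC-38: φ = +29.00750°, λ = -123.17389°
δ₁₃ = central angle BM4→SEC-38 = 0.125666 rad  (haversine)
θ₁₃ = bearing BM4→SEC-38 = 151.061°,  θ₁₂ = bearing BM4→OC-60 = 229.050°
dₓₜ = R·arcsin(sin δ₁₃ · sin(θ₁₃ − θ₁₂)) = 6367·arcsin(0.12534·sin(-77.988°)) = -782.510 km
|dₓₜ| = 782.510 km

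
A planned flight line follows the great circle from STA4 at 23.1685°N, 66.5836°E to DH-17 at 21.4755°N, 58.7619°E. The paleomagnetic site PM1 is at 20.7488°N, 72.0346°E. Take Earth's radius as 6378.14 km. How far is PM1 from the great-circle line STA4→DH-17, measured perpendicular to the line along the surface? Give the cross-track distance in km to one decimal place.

δ₁₃ = central angle STA4→PM1 = 0.097809 rad  (haversine)
θ₁₃ = bearing STA4→PM1 = 114.538°,  θ₁₂ = bearing STA4→DH-17 = 258.338°
dₓₜ = R·arcsin(sin δ₁₃ · sin(θ₁₃ − θ₁₂)) = 6378.14·arcsin(0.09765·sin(-143.800°)) = -368.058 km
|dₓₜ| = 368.058 km

368.1 km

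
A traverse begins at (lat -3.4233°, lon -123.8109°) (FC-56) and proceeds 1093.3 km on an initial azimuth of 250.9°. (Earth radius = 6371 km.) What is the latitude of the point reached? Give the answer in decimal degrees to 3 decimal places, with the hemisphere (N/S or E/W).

6.581°S

δ = d/R = 1093.3/6371 = 0.171606 rad
φ₂ = arcsin(sin φ₁ cos δ + cos φ₁ sin δ cos θ)
   = arcsin(-0.05971·0.98531 + 0.99822·0.17076·-0.32722) = -6.58129°
λ₂ = λ₁ + atan2(sin θ sin δ cos φ₁, cos δ − sin φ₁ sin φ₂) = -133.15912°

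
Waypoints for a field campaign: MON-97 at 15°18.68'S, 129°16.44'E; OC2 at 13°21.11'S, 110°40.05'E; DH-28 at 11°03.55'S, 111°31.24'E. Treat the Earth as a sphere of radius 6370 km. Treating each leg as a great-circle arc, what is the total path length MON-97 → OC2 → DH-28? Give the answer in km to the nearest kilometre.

2287 km

MON-97: φ = -15.31133°, λ = +129.27400°
OC2: φ = -13.35183°, λ = +110.66750°
DH-28: φ = -11.05917°, λ = +111.52067°
MON-97→OC2: c = 0.316388 rad, d = 2015.39 km
OC2→DH-28: c = 0.042579 rad, d = 271.23 km
Total = 2015.39 + 271.23 = 2286.62 km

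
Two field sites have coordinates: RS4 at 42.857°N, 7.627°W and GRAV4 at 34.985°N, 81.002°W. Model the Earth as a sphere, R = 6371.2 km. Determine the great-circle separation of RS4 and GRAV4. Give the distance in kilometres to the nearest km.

6207 km

Δφ = -7.8720°,  Δλ = -73.3750°
a = sin²(Δφ/2) + cos φ₁ cos φ₂ sin²(Δλ/2) = 0.219091
c = 2·arcsin(√a) = 0.974215 rad = 55.8184°
d = R·c = 6371.2 × 0.974215 = 6206.9 km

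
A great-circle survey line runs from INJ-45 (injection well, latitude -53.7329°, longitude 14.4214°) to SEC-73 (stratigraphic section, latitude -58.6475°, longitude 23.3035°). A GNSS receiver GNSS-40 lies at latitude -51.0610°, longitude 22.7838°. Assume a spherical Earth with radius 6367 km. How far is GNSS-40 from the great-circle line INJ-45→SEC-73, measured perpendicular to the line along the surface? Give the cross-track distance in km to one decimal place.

610.6 km

δ₁₃ = central angle INJ-45→GNSS-40 = 0.100441 rad  (haversine)
θ₁₃ = bearing INJ-45→GNSS-40 = 65.722°,  θ₁₂ = bearing INJ-45→SEC-73 = 138.468°
dₓₜ = R·arcsin(sin δ₁₃ · sin(θ₁₃ − θ₁₂)) = 6367·arcsin(0.10027·sin(-72.747°)) = -610.641 km
|dₓₜ| = 610.641 km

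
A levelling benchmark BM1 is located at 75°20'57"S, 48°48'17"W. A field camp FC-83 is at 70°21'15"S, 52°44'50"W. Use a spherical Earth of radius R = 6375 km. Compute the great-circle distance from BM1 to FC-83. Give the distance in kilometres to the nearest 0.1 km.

570.3 km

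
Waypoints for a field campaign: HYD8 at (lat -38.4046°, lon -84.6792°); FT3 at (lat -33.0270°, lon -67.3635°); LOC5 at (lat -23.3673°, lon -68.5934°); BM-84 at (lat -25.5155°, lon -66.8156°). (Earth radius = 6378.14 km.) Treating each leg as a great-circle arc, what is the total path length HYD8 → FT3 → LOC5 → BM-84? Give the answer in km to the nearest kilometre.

HYD8→FT3: c = 0.262200 rad, d = 1672.35 km
FT3→LOC5: c = 0.169647 rad, d = 1082.03 km
LOC5→BM-84: c = 0.046942 rad, d = 299.40 km
Total = 1672.35 + 1082.03 + 299.40 = 3053.78 km

3054 km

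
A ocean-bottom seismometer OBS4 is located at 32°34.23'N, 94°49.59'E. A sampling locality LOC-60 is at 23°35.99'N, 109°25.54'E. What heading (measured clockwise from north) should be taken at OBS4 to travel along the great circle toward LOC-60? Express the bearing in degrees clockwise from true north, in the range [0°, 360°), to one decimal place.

121.2°

OBS4: φ = +32.57050°, λ = +94.82650°
LOC-60: φ = +23.59983°, λ = +109.42567°
Δλ = 14.5992°
y = sin Δλ · cos φ₂ = 0.230974
x = cos φ₁ sin φ₂ − sin φ₁ cos φ₂ cos Δλ = -0.140001
θ = atan2(y, x) = 121.2214° → 121.2214° (mod 360°)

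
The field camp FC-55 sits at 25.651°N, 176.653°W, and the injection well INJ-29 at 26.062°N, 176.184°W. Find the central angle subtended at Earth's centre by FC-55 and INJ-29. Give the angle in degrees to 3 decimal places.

Δφ = 0.4110°,  Δλ = 0.4690°
a = sin²(Δφ/2) + cos φ₁ cos φ₂ sin²(Δλ/2) = 0.000026
c = 2·arcsin(√a) = 0.010282 rad = 0.5891°

0.589°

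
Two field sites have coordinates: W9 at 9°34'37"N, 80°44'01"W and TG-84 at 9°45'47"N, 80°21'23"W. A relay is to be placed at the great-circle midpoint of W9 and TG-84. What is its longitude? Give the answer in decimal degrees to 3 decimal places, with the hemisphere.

80.545°W

W9: φ = +9.57694°, λ = -80.73361°
TG-84: φ = +9.76306°, λ = -80.35639°
Bx = cos φ₂ cos Δλ = 0.985496,  By = cos φ₂ sin Δλ = 0.006488
φₘ = atan2(sin φ₁ + sin φ₂, √((cos φ₁ + Bx)² + By²)) = 9.67005°
λₘ = λ₁ + atan2(By, cos φ₁ + Bx) = -80.54505°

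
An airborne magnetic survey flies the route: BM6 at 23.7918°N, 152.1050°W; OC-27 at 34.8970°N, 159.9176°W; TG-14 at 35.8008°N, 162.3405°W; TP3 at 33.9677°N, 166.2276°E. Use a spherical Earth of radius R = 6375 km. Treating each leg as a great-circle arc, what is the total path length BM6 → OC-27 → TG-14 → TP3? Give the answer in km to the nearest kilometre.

BM6→OC-27: c = 0.227163 rad, d = 1448.17 km
OC-27→TG-14: c = 0.037926 rad, d = 241.78 km
TG-14→TP3: c = 0.449225 rad, d = 2863.81 km
Total = 1448.17 + 241.78 + 2863.81 = 4553.75 km

4554 km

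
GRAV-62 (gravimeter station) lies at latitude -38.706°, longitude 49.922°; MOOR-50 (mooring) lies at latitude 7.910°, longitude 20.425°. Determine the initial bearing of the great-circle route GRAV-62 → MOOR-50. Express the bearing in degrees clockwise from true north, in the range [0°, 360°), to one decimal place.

Δλ = -29.4970°
y = sin Δλ · cos φ₂ = -0.487693
x = cos φ₁ sin φ₂ − sin φ₁ cos φ₂ cos Δλ = 0.646484
θ = atan2(y, x) = -37.0301° → 322.9699° (mod 360°)

323.0°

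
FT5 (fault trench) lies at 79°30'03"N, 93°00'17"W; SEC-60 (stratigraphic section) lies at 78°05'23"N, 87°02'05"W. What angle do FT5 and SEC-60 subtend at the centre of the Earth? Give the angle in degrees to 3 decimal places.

1.825°

FT5: φ = +79.50083°, λ = -93.00472°
SEC-60: φ = +78.08972°, λ = -87.03472°
Δφ = -1.4111°,  Δλ = 5.9700°
a = sin²(Δφ/2) + cos φ₁ cos φ₂ sin²(Δλ/2) = 0.000254
c = 2·arcsin(√a) = 0.031852 rad = 1.8250°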